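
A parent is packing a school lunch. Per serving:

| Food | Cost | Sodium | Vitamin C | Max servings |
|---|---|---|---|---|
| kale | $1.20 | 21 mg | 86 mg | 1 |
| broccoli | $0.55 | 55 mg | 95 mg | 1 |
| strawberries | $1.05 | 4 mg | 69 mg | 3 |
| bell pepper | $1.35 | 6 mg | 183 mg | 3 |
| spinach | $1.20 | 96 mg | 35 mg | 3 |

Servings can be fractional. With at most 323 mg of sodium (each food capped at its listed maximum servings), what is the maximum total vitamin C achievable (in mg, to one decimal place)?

Vitamin C per mg sodium: bell pepper 30.5, strawberries 17.25, kale 4.095, broccoli 1.727, spinach 0.3646.
Take 3 servings of bell pepper: uses 18 mg sodium, +549.0 mg vitamin C (running total 549.0 mg).
Take 3 servings of strawberries: uses 12 mg sodium, +207.0 mg vitamin C (running total 756.0 mg).
Take 1 serving of kale: uses 21 mg sodium, +86.0 mg vitamin C (running total 842.0 mg).
Take 1 serving of broccoli: uses 55 mg sodium, +95.0 mg vitamin C (running total 937.0 mg).
Take 2.26 servings of spinach: uses 217 mg sodium, +79.1 mg vitamin C (running total 1016.1 mg).
Filling greedily by vitamin C-per-mg sodium is optimal for one linear limit, giving 1016.1 mg.

1016.1 mg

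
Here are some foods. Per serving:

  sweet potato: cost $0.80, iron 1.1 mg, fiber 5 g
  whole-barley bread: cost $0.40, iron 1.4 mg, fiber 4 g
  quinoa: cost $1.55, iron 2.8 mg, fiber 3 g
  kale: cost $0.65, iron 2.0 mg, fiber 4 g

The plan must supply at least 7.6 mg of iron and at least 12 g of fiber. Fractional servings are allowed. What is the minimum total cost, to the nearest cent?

$2.17

Minimising a linear cost over {iron ≥ 7.6, fiber ≥ 12, servings ≥ 0} — the optimum is at a vertex, using one or two foods.
sweet potato only: max(7.6/1.1, 12/5) = 6.909 servings → $5.53.
whole-barley bread only: max(7.6/1.4, 12/4) = 5.429 servings → $2.17.
quinoa only: max(7.6/2.8, 12/3) = 4 servings → $6.20.
kale only: max(7.6/2.0, 12/4) = 3.8 servings → $2.47.
sweet potato + whole-barley bread: intersection lies outside the first quadrant.
sweet potato + quinoa with both tight: 1.009 servings and 2.318 servings → $4.40.
sweet potato + kale: intersection lies outside the first quadrant.
whole-barley bread + quinoa with both tight: 1.543 servings and 1.943 servings → $3.63.
whole-barley bread + kale with both targets exact would need a negative amount; discard.
quinoa + kale with both tight: 1.231 servings and 2.077 servings → $3.26.
Cheapest feasible corner: $2.17.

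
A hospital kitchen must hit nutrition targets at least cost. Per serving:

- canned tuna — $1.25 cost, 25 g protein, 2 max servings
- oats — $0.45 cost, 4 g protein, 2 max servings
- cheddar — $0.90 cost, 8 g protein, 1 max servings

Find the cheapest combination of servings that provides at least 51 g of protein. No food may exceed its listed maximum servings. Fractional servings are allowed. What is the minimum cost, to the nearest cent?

Cost per g of protein: canned tuna $0.0500, oats $0.1125, cheddar $0.1125.
Take 2 servings of canned tuna: +50.0 g protein for $2.50 (total $2.50, still need 1.0 g).
Take 0.25 servings of oats: +1.0 g protein for $0.11 (total $2.61, still need 0.0 g).
Greedy by cheapest-per-g is optimal for a single linear constraint, so the minimum cost is $2.61.

$2.61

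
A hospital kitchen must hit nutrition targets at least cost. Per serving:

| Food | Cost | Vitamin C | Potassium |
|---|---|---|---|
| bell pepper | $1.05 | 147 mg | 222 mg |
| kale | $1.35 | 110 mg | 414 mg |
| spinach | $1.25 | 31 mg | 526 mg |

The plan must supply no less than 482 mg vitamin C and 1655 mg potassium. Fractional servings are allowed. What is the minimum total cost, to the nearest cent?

$5.43

bell pepper only: max(482/147, 1655/222) = 7.455 servings → $7.83.
kale only: max(482/110, 1655/414) = 4.382 servings → $5.92.
spinach only: max(482/31, 1655/526) = 15.55 servings → $19.44.
bell pepper + kale with both tight: 0.4802 servings and 3.74 servings → $5.55.
bell pepper + spinach with both tight: 2.871 servings and 1.935 servings → $5.43.
kale + spinach with both targets exact would need a negative amount; discard.
The minimum over all feasible corners is $5.43.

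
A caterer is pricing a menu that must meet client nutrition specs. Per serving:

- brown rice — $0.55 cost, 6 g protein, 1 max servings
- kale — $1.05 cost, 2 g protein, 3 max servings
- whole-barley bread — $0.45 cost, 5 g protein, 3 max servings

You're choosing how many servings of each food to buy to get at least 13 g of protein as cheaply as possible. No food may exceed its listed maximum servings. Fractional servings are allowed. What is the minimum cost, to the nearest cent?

Cost per g of protein: whole-barley bread $0.0900, brown rice $0.0917, kale $0.5250.
Take 2.6 servings of whole-barley bread: +13.0 g protein for $1.17 (total $1.17, still need 0.0 g).
Filling from the cheapest source first is optimal under one linear minimum: $1.17.

$1.17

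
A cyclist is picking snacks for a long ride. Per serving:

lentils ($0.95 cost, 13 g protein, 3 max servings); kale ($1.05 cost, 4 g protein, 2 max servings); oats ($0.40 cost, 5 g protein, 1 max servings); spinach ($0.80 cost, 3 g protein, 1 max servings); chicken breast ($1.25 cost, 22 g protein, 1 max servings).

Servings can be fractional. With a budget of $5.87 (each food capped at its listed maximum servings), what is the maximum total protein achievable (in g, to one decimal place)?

Protein per dollar: chicken breast 17.6, lentils 13.68, oats 12.5, kale 3.81, spinach 3.75.
Take 1 serving of chicken breast: spends $1.25, +22.0 g protein (running total 22.0 g).
Take 3 servings of lentils: spends $2.85, +39.0 g protein (running total 61.0 g).
Take 1 serving of oats: spends $0.40, +5.0 g protein (running total 66.0 g).
Take 1.305 servings of kale: spends $1.37, +5.2 g protein (running total 71.2 g).
Greedy by best ratio exhausts the cost allowance optimally: 71.2 g.

71.2 g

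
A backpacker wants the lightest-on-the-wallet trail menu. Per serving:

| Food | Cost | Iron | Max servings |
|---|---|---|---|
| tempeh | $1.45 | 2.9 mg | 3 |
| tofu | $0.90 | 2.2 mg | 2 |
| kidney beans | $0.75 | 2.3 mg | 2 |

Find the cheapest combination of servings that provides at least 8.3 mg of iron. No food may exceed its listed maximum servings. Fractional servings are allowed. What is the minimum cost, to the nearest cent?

$3.01

Cost per mg of iron: kidney beans $0.3261, tofu $0.4091, tempeh $0.5000.
Take 2 servings of kidney beans: +4.6 mg iron for $1.50 (total $1.50, still need 3.7 mg).
Take 1.682 servings of tofu: +3.7 mg iron for $1.51 (total $3.01, still need 0.0 mg).
Filling from the cheapest source first is optimal under one linear minimum: $3.01.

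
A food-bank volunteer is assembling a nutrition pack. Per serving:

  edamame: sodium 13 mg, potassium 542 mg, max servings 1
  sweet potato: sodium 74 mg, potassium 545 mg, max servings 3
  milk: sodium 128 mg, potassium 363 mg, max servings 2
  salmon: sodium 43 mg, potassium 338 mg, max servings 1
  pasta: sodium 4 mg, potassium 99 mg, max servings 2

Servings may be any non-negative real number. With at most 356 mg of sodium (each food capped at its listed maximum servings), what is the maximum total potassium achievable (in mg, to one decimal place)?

2911.5 mg

Potassium per mg sodium: edamame 41.69, pasta 24.75, salmon 7.86, sweet potato 7.365, milk 2.836.
Take 1 serving of edamame: uses 13 mg sodium, +542.0 mg potassium (running total 542.0 mg).
Take 2 servings of pasta: uses 8 mg sodium, +198.0 mg potassium (running total 740.0 mg).
Take 1 serving of salmon: uses 43 mg sodium, +338.0 mg potassium (running total 1078.0 mg).
Take 3 servings of sweet potato: uses 222 mg sodium, +1635.0 mg potassium (running total 2713.0 mg).
Take 0.5469 servings of milk: uses 70 mg sodium, +198.5 mg potassium (running total 2911.5 mg).
Filling greedily by potassium-per-mg sodium is optimal for one linear limit, giving 2911.5 mg.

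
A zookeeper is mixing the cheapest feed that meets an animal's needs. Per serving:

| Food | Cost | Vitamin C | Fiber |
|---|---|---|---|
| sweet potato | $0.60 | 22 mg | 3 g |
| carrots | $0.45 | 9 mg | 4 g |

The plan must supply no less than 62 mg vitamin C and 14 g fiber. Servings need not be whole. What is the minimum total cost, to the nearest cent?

$2.10

sweet potato only: max(62/22, 14/3) = 4.667 servings → $2.80.
carrots only: max(62/9, 14/4) = 6.889 servings → $3.10.
sweet potato + carrots with both tight: 2 servings and 2 servings → $2.10.
The minimum over all feasible corners is $2.10.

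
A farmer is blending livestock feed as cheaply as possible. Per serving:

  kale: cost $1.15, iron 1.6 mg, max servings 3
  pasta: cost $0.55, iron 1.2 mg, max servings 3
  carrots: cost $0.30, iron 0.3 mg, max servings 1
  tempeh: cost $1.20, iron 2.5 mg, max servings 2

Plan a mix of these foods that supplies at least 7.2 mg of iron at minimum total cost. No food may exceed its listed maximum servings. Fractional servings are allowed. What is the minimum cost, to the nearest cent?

$3.38

Cost per mg of iron: pasta $0.4583, tempeh $0.4800, kale $0.7188, carrots $1.0000.
Take 3 servings of pasta: +3.6 mg iron for $1.65 (total $1.65, still need 3.6 mg).
Take 1.44 servings of tempeh: +3.6 mg iron for $1.73 (total $3.38, still need 0.0 mg).
Greedy by cheapest-per-mg is optimal for a single linear constraint, so the minimum cost is $3.38.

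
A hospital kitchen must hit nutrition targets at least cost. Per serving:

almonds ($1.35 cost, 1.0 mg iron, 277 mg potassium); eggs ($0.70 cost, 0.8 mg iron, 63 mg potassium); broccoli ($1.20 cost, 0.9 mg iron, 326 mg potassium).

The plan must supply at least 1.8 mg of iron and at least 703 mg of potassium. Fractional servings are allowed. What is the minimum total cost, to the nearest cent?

$2.59

This is a tiny linear program; its minimum lies at a vertex of the feasible set. List the vertices and price them.
almonds only: max(1.8/1.0, 703/277) = 2.538 servings → $3.43.
eggs only: max(1.8/0.8, 703/63) = 11.16 servings → $7.81.
broccoli only: max(1.8/0.9, 703/326) = 2.156 servings → $2.59.
almonds + eggs: intersection lies outside the first quadrant.
almonds + broccoli with both targets exact would need a negative amount; discard.
eggs + broccoli: intersection lies outside the first quadrant.
The minimum over all feasible corners is $2.59.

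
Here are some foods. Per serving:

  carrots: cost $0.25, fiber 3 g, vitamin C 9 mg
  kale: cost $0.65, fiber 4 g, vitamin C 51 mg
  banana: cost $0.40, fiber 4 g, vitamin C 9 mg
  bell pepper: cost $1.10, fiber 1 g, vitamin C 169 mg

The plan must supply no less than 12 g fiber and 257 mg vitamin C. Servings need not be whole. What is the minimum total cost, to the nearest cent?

This is a tiny linear program; its minimum lies at a vertex of the feasible set. List the vertices and price them.
carrots only: max(12/3, 257/9) = 28.56 servings → $7.14.
kale only: max(12/4, 257/51) = 5.039 servings → $3.28.
banana only: max(12/4, 257/9) = 28.56 servings → $11.42.
bell pepper only: max(12/1, 257/169) = 12 servings → $13.20.
carrots + kale: intersection lies outside the first quadrant.
carrots + banana: intersection lies outside the first quadrant.
carrots + bell pepper with both tight: 3.556 servings and 1.331 servings → $2.35.
kale + banana: intersection lies outside the first quadrant.
kale + bell pepper with both tight: 2.834 servings and 0.6656 servings → $2.57.
banana + bell pepper with both tight: 2.655 servings and 1.379 servings → $2.58.
The minimum over all feasible corners is $2.35.

$2.35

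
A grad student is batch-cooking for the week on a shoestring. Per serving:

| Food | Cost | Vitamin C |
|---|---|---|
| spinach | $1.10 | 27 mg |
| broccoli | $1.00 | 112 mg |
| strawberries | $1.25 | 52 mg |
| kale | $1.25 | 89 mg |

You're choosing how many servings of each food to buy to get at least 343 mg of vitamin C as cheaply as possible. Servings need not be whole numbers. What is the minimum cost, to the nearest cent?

Cost per mg of vitamin C: broccoli $0.0089, kale $0.0140, strawberries $0.0240, spinach $0.0407.
With no serving limits, use only broccoli: 343 mg / 112 mg = 3.062 servings × $1.00 = $3.06.

$3.06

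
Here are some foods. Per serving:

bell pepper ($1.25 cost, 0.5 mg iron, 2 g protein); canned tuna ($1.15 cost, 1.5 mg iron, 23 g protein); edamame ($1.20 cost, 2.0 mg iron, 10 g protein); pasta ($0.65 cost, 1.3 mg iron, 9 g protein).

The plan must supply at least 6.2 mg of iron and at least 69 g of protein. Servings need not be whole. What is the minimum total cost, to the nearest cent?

bell pepper only: max(6.2/0.5, 69/2) = 34.5 servings → $43.12.
canned tuna only: max(6.2/1.5, 69/23) = 4.133 servings → $4.75.
edamame only: max(6.2/2.0, 69/10) = 6.9 servings → $8.28.
pasta only: max(6.2/1.3, 69/9) = 7.667 servings → $4.98.
bell pepper + canned tuna with both tight: 4.6 servings and 2.6 servings → $8.74.
bell pepper + edamame: the both-tight solution has a negative serving — not a feasible corner.
bell pepper + pasta with both targets exact would need a negative amount; discard.
canned tuna + edamame with both tight: 2.452 servings and 1.261 servings → $4.33.
canned tuna + pasta with both tight: 2.067 servings and 2.384 servings → $3.93.
edamame + pasta with both targets exact would need a negative amount; discard.
The minimum over all feasible corners is $3.93.

$3.93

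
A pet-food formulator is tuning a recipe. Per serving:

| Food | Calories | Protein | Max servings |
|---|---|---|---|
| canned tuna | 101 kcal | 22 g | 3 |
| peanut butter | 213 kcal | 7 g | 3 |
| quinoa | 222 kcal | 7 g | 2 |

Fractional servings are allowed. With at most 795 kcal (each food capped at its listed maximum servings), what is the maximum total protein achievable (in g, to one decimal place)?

82.2 g

Protein per kcal: canned tuna 0.2178, peanut butter 0.03286, quinoa 0.03153.
Take 3 servings of canned tuna: uses 303 kcal, +66.0 g protein (running total 66.0 g).
Take 2.31 servings of peanut butter: uses 492 kcal, +16.2 g protein (running total 82.2 g).
Greedy by best ratio exhausts the calories allowance optimally: 82.2 g.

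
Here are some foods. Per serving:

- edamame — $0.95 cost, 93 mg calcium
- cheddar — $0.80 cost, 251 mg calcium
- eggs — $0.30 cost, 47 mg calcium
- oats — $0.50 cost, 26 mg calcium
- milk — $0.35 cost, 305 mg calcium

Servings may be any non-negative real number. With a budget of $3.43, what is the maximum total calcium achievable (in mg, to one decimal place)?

2989.0 mg

Calcium per dollar: milk 871.4, cheddar 313.8, eggs 156.7, edamame 97.89, oats 52.
With no serving limits, spend the whole cost allowance on milk: $3.43 / $0.35 × 305 mg = 2989.0 mg.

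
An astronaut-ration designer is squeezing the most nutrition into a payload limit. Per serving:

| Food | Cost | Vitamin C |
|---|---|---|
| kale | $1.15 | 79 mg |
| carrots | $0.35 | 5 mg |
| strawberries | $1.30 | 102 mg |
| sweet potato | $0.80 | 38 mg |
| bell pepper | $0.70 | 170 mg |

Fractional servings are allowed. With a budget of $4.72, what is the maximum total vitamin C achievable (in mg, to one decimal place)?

Vitamin C per dollar: bell pepper 242.9, strawberries 78.46, kale 68.7, sweet potato 47.5, carrots 14.29.
With no serving limits, spend the whole cost allowance on bell pepper: $4.72 / $0.70 × 170 mg = 1146.3 mg.

1146.3 mg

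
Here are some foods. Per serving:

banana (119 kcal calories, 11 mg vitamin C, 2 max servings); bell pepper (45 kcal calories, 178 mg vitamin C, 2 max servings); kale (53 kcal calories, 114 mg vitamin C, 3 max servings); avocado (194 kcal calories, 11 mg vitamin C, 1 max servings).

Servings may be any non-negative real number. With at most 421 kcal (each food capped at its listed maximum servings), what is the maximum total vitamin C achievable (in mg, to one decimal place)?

Vitamin C per kcal: bell pepper 3.956, kale 2.151, banana 0.09244, avocado 0.0567.
Take 2 servings of bell pepper: uses 90 kcal, +356.0 mg vitamin C (running total 356.0 mg).
Take 3 servings of kale: uses 159 kcal, +342.0 mg vitamin C (running total 698.0 mg).
Take 1.445 servings of banana: uses 172 kcal, +15.9 mg vitamin C (running total 713.9 mg).
Greedy by best ratio exhausts the calories allowance optimally: 713.9 mg.

713.9 mg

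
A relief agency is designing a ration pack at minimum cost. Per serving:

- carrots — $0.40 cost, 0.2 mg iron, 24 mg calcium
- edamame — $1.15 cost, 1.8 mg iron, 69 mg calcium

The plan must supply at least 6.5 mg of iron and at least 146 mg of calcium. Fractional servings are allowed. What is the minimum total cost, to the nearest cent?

carrots only: max(6.5/0.2, 146/24) = 32.5 servings → $13.00.
edamame only: max(6.5/1.8, 146/69) = 3.611 servings → $4.15.
carrots + edamame with both targets exact would need a negative amount; discard.
Cheapest feasible corner: $4.15.

$4.15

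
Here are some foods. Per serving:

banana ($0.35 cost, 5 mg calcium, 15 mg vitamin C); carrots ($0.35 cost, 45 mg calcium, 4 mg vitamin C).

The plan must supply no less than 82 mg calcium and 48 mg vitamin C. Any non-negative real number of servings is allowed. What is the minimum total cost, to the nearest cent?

$1.51

For a min-cost LP with two ≥-constraints, a basic feasible solution has at most two positive variables.
banana only: max(82/5, 48/15) = 16.4 servings → $5.74.
carrots only: max(82/45, 48/4) = 12 servings → $4.20.
banana + carrots with both tight: 2.797 servings and 1.511 servings → $1.51.
The minimum over all feasible corners is $1.51.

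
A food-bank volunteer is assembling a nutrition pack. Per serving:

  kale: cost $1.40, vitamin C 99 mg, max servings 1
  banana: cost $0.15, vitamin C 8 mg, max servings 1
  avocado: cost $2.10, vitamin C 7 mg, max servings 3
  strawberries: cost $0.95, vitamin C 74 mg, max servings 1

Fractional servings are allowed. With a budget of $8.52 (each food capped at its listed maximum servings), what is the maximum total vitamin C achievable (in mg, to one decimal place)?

Vitamin C per dollar: strawberries 77.89, kale 70.71, banana 53.33, avocado 3.333.
Take 1 serving of strawberries: spends $0.95, +74.0 mg vitamin C (running total 74.0 mg).
Take 1 serving of kale: spends $1.40, +99.0 mg vitamin C (running total 173.0 mg).
Take 1 serving of banana: spends $0.15, +8.0 mg vitamin C (running total 181.0 mg).
Take 2.867 servings of avocado: spends $6.02, +20.1 mg vitamin C (running total 201.1 mg).
Greedy by best ratio exhausts the cost allowance optimally: 201.1 mg.

201.1 mg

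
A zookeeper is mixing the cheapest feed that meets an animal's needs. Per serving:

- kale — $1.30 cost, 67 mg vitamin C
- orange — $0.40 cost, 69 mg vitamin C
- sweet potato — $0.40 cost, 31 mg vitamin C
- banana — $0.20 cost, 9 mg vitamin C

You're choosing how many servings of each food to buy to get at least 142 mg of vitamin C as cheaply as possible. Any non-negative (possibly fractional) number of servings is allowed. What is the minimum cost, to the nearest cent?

$0.82

Cost per mg of vitamin C: orange $0.0058, sweet potato $0.0129, kale $0.0194, banana $0.0222.
With no serving limits, use only orange: 142 mg / 69 mg = 2.058 servings × $0.40 = $0.82.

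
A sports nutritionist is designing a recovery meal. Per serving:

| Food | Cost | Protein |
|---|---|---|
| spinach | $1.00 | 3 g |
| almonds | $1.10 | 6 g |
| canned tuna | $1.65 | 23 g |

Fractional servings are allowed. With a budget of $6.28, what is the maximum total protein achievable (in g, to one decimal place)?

87.5 g

Protein per dollar: canned tuna 13.94, almonds 5.455, spinach 3.
With no serving limits, spend the whole cost allowance on canned tuna: $6.28 / $1.65 × 23 g = 87.5 g.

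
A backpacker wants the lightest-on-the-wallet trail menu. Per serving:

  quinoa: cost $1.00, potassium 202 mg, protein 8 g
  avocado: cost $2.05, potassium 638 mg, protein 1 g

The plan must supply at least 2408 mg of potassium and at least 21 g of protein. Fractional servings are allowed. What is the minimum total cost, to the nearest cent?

For a min-cost LP with two ≥-constraints, a basic feasible solution has at most two positive variables.
quinoa only: max(2408/202, 21/8) = 11.92 servings → $11.92.
avocado only: max(2408/638, 21/1) = 21 servings → $43.05.
quinoa + avocado with both tight: 2.242 servings and 3.064 servings → $8.52.
The minimum over all feasible corners is $8.52.

$8.52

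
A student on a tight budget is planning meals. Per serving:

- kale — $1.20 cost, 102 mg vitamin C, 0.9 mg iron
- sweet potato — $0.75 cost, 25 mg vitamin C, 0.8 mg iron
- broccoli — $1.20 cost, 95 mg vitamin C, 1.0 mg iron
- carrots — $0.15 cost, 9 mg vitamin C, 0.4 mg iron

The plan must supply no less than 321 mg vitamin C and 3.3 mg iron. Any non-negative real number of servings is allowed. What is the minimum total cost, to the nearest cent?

$3.84

This is a tiny linear program; its minimum lies at a vertex of the feasible set. List the vertices and price them.
kale only: max(321/102, 3.3/0.9) = 3.667 servings → $4.40.
sweet potato only: max(321/25, 3.3/0.8) = 12.84 servings → $9.63.
broccoli only: max(321/95, 3.3/1.0) = 3.379 servings → $4.05.
carrots only: max(321/9, 3.3/0.4) = 35.67 servings → $5.35.
kale + sweet potato with both tight: 2.949 servings and 0.8071 servings → $4.14.
kale + broccoli with both tight: 0.4545 servings and 2.891 servings → $4.01.
kale + carrots with both tight: 3.018 servings and 1.459 servings → $3.84.
sweet potato + broccoli: intersection lies outside the first quadrant.
sweet potato + carrots: the both-tight solution has a negative serving — not a feasible corner.
broccoli + carrots with both targets exact would need a negative amount; discard.
The minimum over all feasible corners is $3.84.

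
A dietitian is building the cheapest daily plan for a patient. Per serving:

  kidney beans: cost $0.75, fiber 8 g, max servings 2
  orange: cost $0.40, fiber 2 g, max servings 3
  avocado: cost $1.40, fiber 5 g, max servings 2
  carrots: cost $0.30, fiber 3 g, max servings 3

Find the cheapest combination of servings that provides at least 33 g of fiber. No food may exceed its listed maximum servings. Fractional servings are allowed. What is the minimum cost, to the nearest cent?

$4.16

Cost per g of fiber: kidney beans $0.0938, carrots $0.1000, orange $0.2000, avocado $0.2800.
Take 2 servings of kidney beans: +16.0 g fiber for $1.50 (total $1.50, still need 17.0 g).
Take 3 servings of carrots: +9.0 g fiber for $0.90 (total $2.40, still need 8.0 g).
Take 3 servings of orange: +6.0 g fiber for $1.20 (total $3.60, still need 2.0 g).
Take 0.4 servings of avocado: +2.0 g fiber for $0.56 (total $4.16, still need 0.0 g).
Greedy by cheapest-per-g is optimal for a single linear constraint, so the minimum cost is $4.16.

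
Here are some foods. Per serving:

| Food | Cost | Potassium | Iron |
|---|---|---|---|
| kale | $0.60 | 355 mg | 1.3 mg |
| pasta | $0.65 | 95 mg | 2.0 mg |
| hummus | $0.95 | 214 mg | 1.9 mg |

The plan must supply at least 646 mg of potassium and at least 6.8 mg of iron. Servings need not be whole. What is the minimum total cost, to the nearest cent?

$2.41

This is a tiny linear program; its minimum lies at a vertex of the feasible set. List the vertices and price them.
kale only: max(646/355, 6.8/1.3) = 5.231 servings → $3.14.
pasta only: max(646/95, 6.8/2.0) = 6.8 servings → $4.42.
hummus only: max(646/214, 6.8/1.9) = 3.579 servings → $3.40.
kale + pasta with both tight: 1.101 servings and 2.684 servings → $2.41.
kale + hummus: intersection lies outside the first quadrant.
pasta + hummus with both tight: 0.9204 servings and 2.61 servings → $3.08.
Cheapest feasible corner: $2.41.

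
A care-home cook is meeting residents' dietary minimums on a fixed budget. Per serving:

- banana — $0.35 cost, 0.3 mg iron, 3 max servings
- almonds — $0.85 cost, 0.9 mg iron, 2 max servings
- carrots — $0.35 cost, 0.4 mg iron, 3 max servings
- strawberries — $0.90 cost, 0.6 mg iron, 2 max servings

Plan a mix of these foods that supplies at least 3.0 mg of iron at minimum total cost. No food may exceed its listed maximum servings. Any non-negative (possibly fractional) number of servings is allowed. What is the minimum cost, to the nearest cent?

Cost per mg of iron: carrots $0.8750, almonds $0.9444, banana $1.1667, strawberries $1.5000.
Take 3 servings of carrots: +1.2 mg iron for $1.05 (total $1.05, still need 1.8 mg).
Take 2 servings of almonds: +1.8 mg iron for $1.70 (total $2.75, still need 0.0 mg).
Filling from the cheapest source first is optimal under one linear minimum: $2.75.

$2.75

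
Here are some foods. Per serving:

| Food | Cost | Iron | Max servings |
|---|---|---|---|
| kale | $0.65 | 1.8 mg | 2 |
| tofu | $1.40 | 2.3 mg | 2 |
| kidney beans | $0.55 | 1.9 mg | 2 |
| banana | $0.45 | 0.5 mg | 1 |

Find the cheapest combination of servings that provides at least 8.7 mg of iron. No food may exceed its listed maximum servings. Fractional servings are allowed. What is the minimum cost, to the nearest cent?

$3.19

Cost per mg of iron: kidney beans $0.2895, kale $0.3611, tofu $0.6087, banana $0.9000.
Take 2 servings of kidney beans: +3.8 mg iron for $1.10 (total $1.10, still need 4.9 mg).
Take 2 servings of kale: +3.6 mg iron for $1.30 (total $2.40, still need 1.3 mg).
Take 0.5652 servings of tofu: +1.3 mg iron for $0.79 (total $3.19, still need 0.0 mg).
Filling from the cheapest source first is optimal under one linear minimum: $3.19.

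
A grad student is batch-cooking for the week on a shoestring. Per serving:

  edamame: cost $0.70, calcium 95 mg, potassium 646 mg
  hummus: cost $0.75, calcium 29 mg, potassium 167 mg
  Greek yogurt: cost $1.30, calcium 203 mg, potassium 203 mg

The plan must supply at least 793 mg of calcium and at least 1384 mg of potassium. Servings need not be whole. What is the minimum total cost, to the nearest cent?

$5.18

This is a tiny linear program; its minimum lies at a vertex of the feasible set. List the vertices and price them.
edamame only: max(793/95, 1384/646) = 8.347 servings → $5.84.
hummus only: max(793/29, 1384/167) = 27.34 servings → $20.51.
Greek yogurt only: max(793/203, 1384/203) = 6.818 servings → $8.86.
edamame + hummus: intersection lies outside the first quadrant.
edamame + Greek yogurt with both tight: 1.073 servings and 3.404 servings → $5.18.
hummus + Greek yogurt with both tight: 4.283 servings and 3.295 servings → $7.49.
Cheapest feasible corner: $5.18.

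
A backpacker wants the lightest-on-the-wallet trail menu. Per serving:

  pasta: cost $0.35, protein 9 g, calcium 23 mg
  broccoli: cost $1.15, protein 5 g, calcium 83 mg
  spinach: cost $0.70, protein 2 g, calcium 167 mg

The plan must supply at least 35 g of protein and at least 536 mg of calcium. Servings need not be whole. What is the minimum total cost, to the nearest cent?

$3.08

Minimising a linear cost over {protein ≥ 35, calcium ≥ 536, servings ≥ 0} — the optimum is at a vertex, using one or two foods.
pasta only: max(35/9, 536/23) = 23.3 servings → $8.16.
broccoli only: max(35/5, 536/83) = 7 servings → $8.05.
spinach only: max(35/2, 536/167) = 17.5 servings → $12.25.
pasta + broccoli with both tight: 0.356 servings and 6.359 servings → $7.44.
pasta + spinach with both tight: 3.276 servings and 2.758 servings → $3.08.
broccoli + spinach: the both-tight solution has a negative serving — not a feasible corner.
The minimum over all feasible corners is $3.08.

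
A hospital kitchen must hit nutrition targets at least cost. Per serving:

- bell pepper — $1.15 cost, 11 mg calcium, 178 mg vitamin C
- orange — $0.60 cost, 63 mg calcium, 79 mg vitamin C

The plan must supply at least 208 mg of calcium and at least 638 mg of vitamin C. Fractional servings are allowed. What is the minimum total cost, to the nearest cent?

$4.38

bell pepper only: max(208/11, 638/178) = 18.91 servings → $21.75.
orange only: max(208/63, 638/79) = 8.076 servings → $4.85.
bell pepper + orange with both tight: 2.297 servings and 2.901 servings → $4.38.
So the least-cost plan costs $4.38.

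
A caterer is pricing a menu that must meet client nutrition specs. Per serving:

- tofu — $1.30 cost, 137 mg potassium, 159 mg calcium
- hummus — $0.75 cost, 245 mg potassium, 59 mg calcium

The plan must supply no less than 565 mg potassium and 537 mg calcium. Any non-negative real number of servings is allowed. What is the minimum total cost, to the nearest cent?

$4.53

Two binding constraints pin down two serving amounts, so the optimal mix uses at most two foods. The candidates are each food alone (scaled to the tighter of potassium/calcium) and each pair with both constraints tight.
tofu only: max(565/137, 537/159) = 4.124 servings → $5.36.
hummus only: max(565/245, 537/59) = 9.102 servings → $6.83.
tofu + hummus with both tight: 3.182 servings and 0.5269 servings → $4.53.
The minimum over all feasible corners is $4.53.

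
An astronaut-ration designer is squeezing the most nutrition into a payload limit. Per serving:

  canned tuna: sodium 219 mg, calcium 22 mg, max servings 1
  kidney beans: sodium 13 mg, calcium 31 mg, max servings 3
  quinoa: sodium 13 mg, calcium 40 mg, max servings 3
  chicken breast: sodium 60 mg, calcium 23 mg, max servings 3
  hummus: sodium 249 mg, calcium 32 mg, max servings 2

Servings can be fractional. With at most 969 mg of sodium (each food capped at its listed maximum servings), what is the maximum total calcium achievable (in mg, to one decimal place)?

Calcium per mg sodium: quinoa 3.077, kidney beans 2.385, chicken breast 0.3833, hummus 0.1285, canned tuna 0.1005.
Take 3 servings of quinoa: uses 39 mg sodium, +120.0 mg calcium (running total 120.0 mg).
Take 3 servings of kidney beans: uses 39 mg sodium, +93.0 mg calcium (running total 213.0 mg).
Take 3 servings of chicken breast: uses 180 mg sodium, +69.0 mg calcium (running total 282.0 mg).
Take 2 servings of hummus: uses 498 mg sodium, +64.0 mg calcium (running total 346.0 mg).
Take 0.9726 servings of canned tuna: uses 213 mg sodium, +21.4 mg calcium (running total 367.4 mg).
Filling greedily by calcium-per-mg sodium is optimal for one linear limit, giving 367.4 mg.

367.4 mg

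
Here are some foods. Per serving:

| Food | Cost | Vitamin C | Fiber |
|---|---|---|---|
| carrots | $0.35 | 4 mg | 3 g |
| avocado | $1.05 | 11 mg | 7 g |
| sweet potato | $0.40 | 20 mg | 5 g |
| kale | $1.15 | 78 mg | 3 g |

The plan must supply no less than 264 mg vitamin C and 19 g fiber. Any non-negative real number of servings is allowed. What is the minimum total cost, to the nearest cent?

An LP optimum is at a vertex; with two nutrient constraints at most two foods are used. Check each candidate.
carrots only: max(264/4, 19/3) = 66 servings → $23.10.
avocado only: max(264/11, 19/7) = 24 servings → $25.20.
sweet potato only: max(264/20, 19/5) = 13.2 servings → $5.28.
kale only: max(264/78, 19/3) = 6.333 servings → $7.28.
carrots + avocado: the both-tight solution has a negative serving — not a feasible corner.
carrots + sweet potato with both targets exact would need a negative amount; discard.
carrots + kale with both tight: 3.108 servings and 3.225 servings → $4.80.
avocado + sweet potato with both targets exact would need a negative amount; discard.
avocado + kale with both tight: 1.345 servings and 3.195 servings → $5.09.
sweet potato + kale with both tight: 2.091 servings and 2.848 servings → $4.11.
The minimum over all feasible corners is $4.11.

$4.11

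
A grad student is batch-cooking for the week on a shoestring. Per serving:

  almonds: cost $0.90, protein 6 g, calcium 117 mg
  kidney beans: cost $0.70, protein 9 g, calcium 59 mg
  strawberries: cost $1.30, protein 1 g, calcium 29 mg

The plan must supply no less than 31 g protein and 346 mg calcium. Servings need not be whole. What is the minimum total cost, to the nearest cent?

$3.21

Two binding constraints pin down two serving amounts, so the optimal mix uses at most two foods. The candidates are each food alone (scaled to the tighter of protein/calcium) and each pair with both constraints tight.
almonds only: max(31/6, 346/117) = 5.167 servings → $4.65.
kidney beans only: max(31/9, 346/59) = 5.864 servings → $4.11.
strawberries only: max(31/1, 346/29) = 31 servings → $40.30.
almonds + kidney beans with both tight: 1.838 servings and 2.219 servings → $3.21.
almonds + strawberries with both targets exact would need a negative amount; discard.
kidney beans + strawberries with both tight: 2.738 servings and 6.361 servings → $10.19.
The minimum over all feasible corners is $3.21.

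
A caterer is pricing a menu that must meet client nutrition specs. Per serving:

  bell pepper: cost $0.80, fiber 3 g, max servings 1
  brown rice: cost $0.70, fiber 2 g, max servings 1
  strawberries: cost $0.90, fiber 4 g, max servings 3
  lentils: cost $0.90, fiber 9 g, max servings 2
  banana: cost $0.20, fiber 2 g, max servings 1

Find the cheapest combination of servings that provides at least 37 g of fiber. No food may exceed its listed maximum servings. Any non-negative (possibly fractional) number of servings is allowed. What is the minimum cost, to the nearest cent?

Cost per g of fiber: lentils $0.1000, banana $0.1000, strawberries $0.2250, bell pepper $0.2667, brown rice $0.3500.
Take 2 servings of lentils: +18.0 g fiber for $1.80 (total $1.80, still need 19.0 g).
Take 1 serving of banana: +2.0 g fiber for $0.20 (total $2.00, still need 17.0 g).
Take 3 servings of strawberries: +12.0 g fiber for $2.70 (total $4.70, still need 5.0 g).
Take 1 serving of bell pepper: +3.0 g fiber for $0.80 (total $5.50, still need 2.0 g).
Take 1 serving of brown rice: +2.0 g fiber for $0.70 (total $6.20, still need 0.0 g).
Greedy by cheapest-per-g is optimal for a single linear constraint, so the minimum cost is $6.20.

$6.20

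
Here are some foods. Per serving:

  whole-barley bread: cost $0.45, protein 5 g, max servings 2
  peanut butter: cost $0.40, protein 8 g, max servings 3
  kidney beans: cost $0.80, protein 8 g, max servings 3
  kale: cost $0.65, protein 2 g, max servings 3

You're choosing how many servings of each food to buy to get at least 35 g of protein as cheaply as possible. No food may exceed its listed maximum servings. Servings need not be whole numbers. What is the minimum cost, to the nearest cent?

$2.20

Cost per g of protein: peanut butter $0.0500, whole-barley bread $0.0900, kidney beans $0.1000, kale $0.3250.
Take 3 servings of peanut butter: +24.0 g protein for $1.20 (total $1.20, still need 11.0 g).
Take 2 servings of whole-barley bread: +10.0 g protein for $0.90 (total $2.10, still need 1.0 g).
Take 0.125 servings of kidney beans: +1.0 g protein for $0.10 (total $2.20, still need 0.0 g).
Filling from the cheapest source first is optimal under one linear minimum: $2.20.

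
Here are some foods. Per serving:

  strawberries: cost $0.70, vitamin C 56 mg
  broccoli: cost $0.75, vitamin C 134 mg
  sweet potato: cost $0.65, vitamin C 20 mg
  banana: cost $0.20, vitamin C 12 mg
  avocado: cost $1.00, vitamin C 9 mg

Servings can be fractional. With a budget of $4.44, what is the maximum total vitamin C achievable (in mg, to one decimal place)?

Vitamin C per dollar: broccoli 178.7, strawberries 80, banana 60, sweet potato 30.77, avocado 9.
With no serving limits, spend the whole cost allowance on broccoli: $4.44 / $0.75 × 134 mg = 793.3 mg.

793.3 mg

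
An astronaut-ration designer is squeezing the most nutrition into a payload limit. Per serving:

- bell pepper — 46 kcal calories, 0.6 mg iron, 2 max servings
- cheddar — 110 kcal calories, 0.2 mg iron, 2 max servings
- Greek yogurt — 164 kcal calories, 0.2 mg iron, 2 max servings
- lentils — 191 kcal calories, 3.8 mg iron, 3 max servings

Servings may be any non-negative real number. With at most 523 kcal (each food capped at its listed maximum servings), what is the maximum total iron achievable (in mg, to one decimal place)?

Iron per kcal: lentils 0.0199, bell pepper 0.01304, cheddar 0.001818, Greek yogurt 0.00122.
Take 2.738 servings of lentils: uses 523 kcal, +10.4 mg iron (running total 10.4 mg).
Filling greedily by iron-per-kcal is optimal for one linear limit, giving 10.4 mg.

10.4 mg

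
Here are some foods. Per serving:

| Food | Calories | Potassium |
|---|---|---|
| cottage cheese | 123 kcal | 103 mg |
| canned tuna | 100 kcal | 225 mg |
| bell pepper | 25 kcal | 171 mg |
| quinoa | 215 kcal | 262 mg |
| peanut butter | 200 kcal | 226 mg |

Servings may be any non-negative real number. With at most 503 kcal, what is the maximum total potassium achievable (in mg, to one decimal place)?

Potassium per kcal: bell pepper 6.84, canned tuna 2.25, quinoa 1.219, peanut butter 1.13, cottage cheese 0.8374.
With no serving limits, spend the whole calories allowance on bell pepper: 503 kcal / 25 kcal × 171 mg = 3440.5 mg.

3440.5 mg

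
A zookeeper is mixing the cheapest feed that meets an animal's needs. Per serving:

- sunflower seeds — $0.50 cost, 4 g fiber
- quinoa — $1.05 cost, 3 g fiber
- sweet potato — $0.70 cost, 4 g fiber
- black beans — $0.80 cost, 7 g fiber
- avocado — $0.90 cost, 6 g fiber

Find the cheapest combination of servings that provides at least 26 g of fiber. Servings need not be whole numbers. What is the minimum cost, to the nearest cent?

$2.97

Cost per g of fiber: black beans $0.1143, sunflower seeds $0.1250, avocado $0.1500, sweet potato $0.1750, quinoa $0.3500.
With no serving limits, use only black beans: 26 g / 7 g = 3.714 servings × $0.80 = $2.97.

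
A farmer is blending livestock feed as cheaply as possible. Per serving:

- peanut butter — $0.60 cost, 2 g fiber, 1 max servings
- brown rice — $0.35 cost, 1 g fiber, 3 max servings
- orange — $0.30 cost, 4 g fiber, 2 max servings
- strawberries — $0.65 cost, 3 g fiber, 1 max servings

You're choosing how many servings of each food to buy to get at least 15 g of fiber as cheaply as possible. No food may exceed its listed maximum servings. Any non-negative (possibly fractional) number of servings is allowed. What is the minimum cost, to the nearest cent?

Cost per g of fiber: orange $0.0750, strawberries $0.2167, peanut butter $0.3000, brown rice $0.3500.
Take 2 servings of orange: +8.0 g fiber for $0.60 (total $0.60, still need 7.0 g).
Take 1 serving of strawberries: +3.0 g fiber for $0.65 (total $1.25, still need 4.0 g).
Take 1 serving of peanut butter: +2.0 g fiber for $0.60 (total $1.85, still need 2.0 g).
Take 2 servings of brown rice: +2.0 g fiber for $0.70 (total $2.55, still need 0.0 g).
Filling from the cheapest source first is optimal under one linear minimum: $2.55.

$2.55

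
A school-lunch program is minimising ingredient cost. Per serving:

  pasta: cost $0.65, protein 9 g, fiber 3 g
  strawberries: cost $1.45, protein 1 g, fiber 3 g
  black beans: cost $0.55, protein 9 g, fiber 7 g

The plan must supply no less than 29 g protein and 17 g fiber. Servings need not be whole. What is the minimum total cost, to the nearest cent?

$1.77

The cheapest plan sits at a corner of the feasible region — with two constraints it uses at most two foods.
pasta only: max(29/9, 17/3) = 5.667 servings → $3.68.
strawberries only: max(29/1, 17/3) = 29 servings → $42.05.
black beans only: max(29/9, 17/7) = 3.222 servings → $1.77.
pasta + strawberries with both tight: 2.917 servings and 2.75 servings → $5.88.
pasta + black beans with both tight: 1.389 servings and 1.833 servings → $1.91.
strawberries + black beans: the both-tight solution has a negative serving — not a feasible corner.
Cheapest feasible corner: $1.77.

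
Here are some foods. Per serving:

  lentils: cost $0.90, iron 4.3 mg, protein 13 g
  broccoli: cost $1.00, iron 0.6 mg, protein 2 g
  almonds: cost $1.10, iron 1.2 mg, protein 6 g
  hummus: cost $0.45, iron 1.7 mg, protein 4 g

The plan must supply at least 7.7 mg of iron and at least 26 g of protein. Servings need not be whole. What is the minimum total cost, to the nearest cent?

The cheapest plan sits at a corner of the feasible region — with two constraints it uses at most two foods.
lentils only: max(7.7/4.3, 26/13) = 2 servings → $1.80.
broccoli only: max(7.7/0.6, 26/2) = 13 servings → $13.00.
almonds only: max(7.7/1.2, 26/6) = 6.417 servings → $7.06.
hummus only: max(7.7/1.7, 26/4) = 6.5 servings → $2.92.
lentils + broccoli with both targets exact would need a negative amount; discard.
lentils + almonds with both tight: 1.471 servings and 1.147 servings → $2.59.
lentils + hummus with both targets exact would need a negative amount; discard.
broccoli + almonds with both tight: 12.5 servings and 0.1667 servings → $12.68.
broccoli + hummus: intersection lies outside the first quadrant.
almonds + hummus with both tight: 2.481 servings and 2.778 servings → $3.98.
So the least-cost plan costs $1.80.

$1.80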